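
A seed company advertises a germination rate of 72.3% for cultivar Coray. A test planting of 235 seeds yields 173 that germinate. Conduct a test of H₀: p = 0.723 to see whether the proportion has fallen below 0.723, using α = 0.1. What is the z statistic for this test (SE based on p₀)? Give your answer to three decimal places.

z = 0.451

p̂ = 173/235 = 0.73617.
Under H₀, SE = √(0.723·0.277/235) = √(0.000852217) = 0.02919.
z = (0.73617 − 0.723)/0.02919 = 0.01317/0.02919 = 0.451.
p-value = P(Z < 0.451) ≈ 0.6741; since p > α = 0.1, fail to reject H₀.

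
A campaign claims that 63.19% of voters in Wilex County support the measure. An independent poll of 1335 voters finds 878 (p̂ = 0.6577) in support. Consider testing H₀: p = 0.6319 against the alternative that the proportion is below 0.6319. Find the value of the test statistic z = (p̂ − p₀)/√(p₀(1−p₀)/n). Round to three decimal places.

p̂ = 878/1335 = 0.65768.
SE = √(p₀(1−p₀)/n) = √(0.2326/1335) = 0.01320.
z = (0.65768 − 0.6319)/0.01320 = 0.02578/0.01320 = 1.953.

z = 1.953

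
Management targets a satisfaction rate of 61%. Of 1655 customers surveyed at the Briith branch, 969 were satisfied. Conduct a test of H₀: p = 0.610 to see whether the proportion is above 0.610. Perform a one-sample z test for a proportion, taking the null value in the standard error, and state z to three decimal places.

p̂ = 969/1655 = 0.585498.
SE = √(p₀(1−p₀)/n) = √(0.2379/1655) = 0.011989.
z = (0.585498 − 0.61)/0.011989 = -0.024502/0.011989 = -2.044.

z = -2.044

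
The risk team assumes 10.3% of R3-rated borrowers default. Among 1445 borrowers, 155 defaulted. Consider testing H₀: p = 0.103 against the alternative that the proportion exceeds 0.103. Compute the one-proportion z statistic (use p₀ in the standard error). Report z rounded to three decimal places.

p̂ = 155/1445 ≈ 0.10727.
SE = √(p₀(1−p₀)/n) = √(0.092391/1445) = 0.00800.
z = (0.10727 − 0.103)/0.00800 = 0.00427/0.00800 = 0.534.

z = 0.534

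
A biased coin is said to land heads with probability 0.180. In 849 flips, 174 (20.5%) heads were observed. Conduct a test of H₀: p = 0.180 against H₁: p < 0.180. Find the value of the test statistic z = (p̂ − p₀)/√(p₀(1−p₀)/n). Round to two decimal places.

z = 1.89

p̂ = 174/849 ≈ 0.2049.
Under H₀, SE = √(0.18·0.82/849) = √(0.000173852) = 0.0132.
z = (0.2049 − 0.18)/0.0132 = 0.0249/0.0132 = 1.89.
p-value = P(Z < 1.892) ≈ 0.9708.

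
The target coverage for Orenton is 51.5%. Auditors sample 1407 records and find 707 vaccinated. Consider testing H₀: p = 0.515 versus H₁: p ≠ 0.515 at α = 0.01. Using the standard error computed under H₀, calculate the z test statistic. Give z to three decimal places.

z = -0.939

p̂ = 707/1407 = 0.50249.
Under H₀, SE = √(0.515·0.485/1407) = √(0.000177523) = 0.01332.
z = (0.50249 − 0.515)/0.01332 = -0.01251/0.01332 = -0.939.
Two-sided p-value ≈ 2·Φ(−0.939) = 0.3477; since p > α = 0.01, fail to reject H₀.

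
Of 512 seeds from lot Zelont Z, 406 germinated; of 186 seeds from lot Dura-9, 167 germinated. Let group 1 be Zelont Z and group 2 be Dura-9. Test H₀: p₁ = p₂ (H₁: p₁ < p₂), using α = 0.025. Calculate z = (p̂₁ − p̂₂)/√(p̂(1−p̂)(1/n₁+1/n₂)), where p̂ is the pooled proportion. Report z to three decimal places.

p̂₁ = 406/512 = 0.79297, p̂₂ = 167/186 = 0.89785.
Pooled p̂ = (406+167)/(512+186) = 573/698 = 0.82092.
SE = √(p̂(1−p̂)(1/n₁+1/n₂)) = √(0.82092·0.17908·0.00732947) = √(0.00107752) = 0.03283.
z = (0.79297 − 0.89785)/0.03283 = -0.10488/0.03283 = -3.195.
p-value = P(Z < -3.195) ≈ 0.0007, so at α = 0.025 we reject H₀.

z = -3.195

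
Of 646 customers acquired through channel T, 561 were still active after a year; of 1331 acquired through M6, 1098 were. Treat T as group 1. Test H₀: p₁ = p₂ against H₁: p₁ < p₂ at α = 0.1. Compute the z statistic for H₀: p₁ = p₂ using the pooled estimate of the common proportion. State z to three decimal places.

p̂₁ = 561/646 = 0.86842, p̂₂ = 1098/1331 = 0.82494.
Pooled p̂ = (561+1098)/(646+1331) = 1659/1977 = 0.83915.
SE = √(p̂(1−p̂)(1/n₁+1/n₂)) = √(0.83915·0.16085·0.0022993) = √(0.000310353) = 0.01762.
z = (0.86842 − 0.82494)/0.01762 = 0.04348/0.01762 = 2.468.
p-value = P(Z < 2.468) ≈ 0.9932, so at α = 0.1 we fail to reject H₀.

z = 2.468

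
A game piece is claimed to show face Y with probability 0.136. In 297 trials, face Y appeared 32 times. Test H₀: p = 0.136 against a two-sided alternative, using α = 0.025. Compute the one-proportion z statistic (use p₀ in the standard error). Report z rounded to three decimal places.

p̂ = 32/297 ≈ 0.10774.
Standard error under H₀: √(0.136×0.864/297) = 0.01989.
z = (0.10774 − 0.136)/0.01989 = -0.02826/0.01989 = -1.421.
p-value = 2·P(Z > 1.421) ≈ 0.1554, so at α = 0.025 we fail to reject H₀.

z = -1.421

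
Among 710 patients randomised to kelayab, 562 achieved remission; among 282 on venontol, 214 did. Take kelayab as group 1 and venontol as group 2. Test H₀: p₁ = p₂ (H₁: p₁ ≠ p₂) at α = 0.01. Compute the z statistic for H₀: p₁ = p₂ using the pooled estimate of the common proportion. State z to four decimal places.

z = 1.1251

p̂₁ = 562/710 = 0.791549, p̂₂ = 214/282 = 0.758865.
Pooled p̂ = (562+214)/(710+282) = 776/992 = 0.782258.
SE = √(p̂(1−p̂)(1/n₁+1/n₂)) = √(0.782258·0.217742·0.00495455) = √(0.00084391) = 0.029050.
z = (0.791549 − 0.758865)/0.029050 = 0.032684/0.029050 = 1.1251.
p-value = 2·P(Z > 1.125) ≈ 0.2606; since p > α = 0.01, fail to reject H₀.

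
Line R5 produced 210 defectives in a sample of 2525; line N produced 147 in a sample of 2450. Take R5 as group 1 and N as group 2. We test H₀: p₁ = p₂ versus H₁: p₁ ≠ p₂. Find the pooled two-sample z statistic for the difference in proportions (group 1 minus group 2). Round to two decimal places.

z = 3.17

p̂₁ = 210/2525 ≈ 0.08317, p̂₂ = 147/2450 ≈ 0.06000.
Pooled p̂ = (210+147)/(2525+2450) = 357/4975 = 0.07176.
SE = √(0.0666095 × 0.000804203) = 0.00732.
z = (0.08317 − 0.06000)/0.00732 = 0.02317/0.00732 = 3.17.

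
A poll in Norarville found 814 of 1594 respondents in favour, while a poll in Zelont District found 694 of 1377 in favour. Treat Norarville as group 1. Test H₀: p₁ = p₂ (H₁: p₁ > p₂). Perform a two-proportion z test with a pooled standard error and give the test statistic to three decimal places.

p̂₁ = 814/1594 ≈ 0.51066, p̂₂ = 694/1377 ≈ 0.50399.
Pooled p̂ = (814+694)/(1594+1377) = 1508/2971 = 0.50757.
SE = √(p̂(1−p̂)(1/n₁+1/n₂)) = √(0.50757·0.49243·0.00135357) = √(0.000338315) = 0.01839.
z = (0.51066 − 0.50399)/0.01839 = 0.00667/0.01839 = 0.363.

z = 0.363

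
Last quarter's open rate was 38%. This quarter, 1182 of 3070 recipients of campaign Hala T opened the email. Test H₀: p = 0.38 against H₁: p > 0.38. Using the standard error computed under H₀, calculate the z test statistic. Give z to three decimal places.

z = 0.573

p̂ = 1182/3070 = 0.38502.
Standard error under H₀: √(0.38×0.62/3070) = 0.00876.
z = (0.38502 − 0.38)/0.00876 = 0.00502/0.00876 = 0.573.
p-value = P(Z > 0.573) ≈ 0.2835.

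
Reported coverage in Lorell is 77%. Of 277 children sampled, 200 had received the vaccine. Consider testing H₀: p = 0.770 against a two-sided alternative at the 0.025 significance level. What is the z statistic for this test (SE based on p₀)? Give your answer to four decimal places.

z = -1.8975

p̂ = 200/277 = 0.722022.
SE = √(p₀(1−p₀)/n) = √(0.1771/277) = 0.025285.
z = (0.722022 − 0.77)/0.025285 = -0.047978/0.025285 = -1.8975.
p-value = 2·P(Z > 1.897) ≈ 0.0578. With α = 0.025, fail to reject H₀.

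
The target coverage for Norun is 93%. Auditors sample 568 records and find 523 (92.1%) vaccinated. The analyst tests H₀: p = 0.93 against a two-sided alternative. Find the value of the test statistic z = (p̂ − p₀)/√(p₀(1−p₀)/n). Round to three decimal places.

z = -0.862

p̂ = 523/568 ≈ 0.92077.
Standard error under H₀: √(0.93×0.07/568) = 0.01071.
z = (0.92077 − 0.93)/0.01071 = -0.00923/0.01071 = -0.862.
p-value = 2·P(Z > 0.862) ≈ 0.3888.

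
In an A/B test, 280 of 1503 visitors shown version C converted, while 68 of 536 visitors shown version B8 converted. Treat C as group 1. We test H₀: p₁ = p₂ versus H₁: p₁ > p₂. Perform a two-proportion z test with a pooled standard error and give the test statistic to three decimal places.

p̂₁ = 280/1503 ≈ 0.186294, p̂₂ = 68/536 ≈ 0.126866.
Pooled p̂ = (280+68)/(1503+536) = 348/2039 = 0.170672.
SE = √(0.141543 × 0.00253101) = 0.018927.
z = (0.186294 − 0.126866)/0.018927 = 0.059428/0.018927 = 3.140.
p-value = P(Z > 3.140) ≈ 0.0008.

z = 3.140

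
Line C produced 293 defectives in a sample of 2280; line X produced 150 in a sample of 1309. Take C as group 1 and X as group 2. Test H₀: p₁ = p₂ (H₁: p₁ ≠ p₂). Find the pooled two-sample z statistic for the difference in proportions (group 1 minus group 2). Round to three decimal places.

z = 1.220

p̂₁ = 293/2280 = 0.12851, p̂₂ = 150/1309 = 0.11459.
Pooled p̂ = (293+150)/(2280+1309) = 443/3589 = 0.12343.
SE = √(p̂(1−p̂)(1/n₁+1/n₂)) = √(0.12343·0.87657·0.00120254) = √(0.000130111) = 0.01141.
z = (0.12851 − 0.11459)/0.01141 = 0.01392/0.01141 = 1.220.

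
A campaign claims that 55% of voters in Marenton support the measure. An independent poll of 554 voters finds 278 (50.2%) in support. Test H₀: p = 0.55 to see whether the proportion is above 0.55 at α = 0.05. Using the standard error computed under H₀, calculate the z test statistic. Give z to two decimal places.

z = -2.28

p̂ = 278/554 ≈ 0.5018.
Under H₀, SE = √(0.55·0.45/554) = √(0.000446751) = 0.0211.
z = (0.5018 − 0.55)/0.0211 = -0.0482/0.0211 = -2.28.
p-value = P(Z > -2.280) ≈ 0.9887. With α = 0.05, fail to reject H₀.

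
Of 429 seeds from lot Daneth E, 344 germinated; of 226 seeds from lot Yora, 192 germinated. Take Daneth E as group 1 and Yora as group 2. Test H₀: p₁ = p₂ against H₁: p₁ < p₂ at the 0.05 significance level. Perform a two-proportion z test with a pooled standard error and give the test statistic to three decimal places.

z = -1.505

p̂₁ = 344/429 ≈ 0.80186, p̂₂ = 192/226 ≈ 0.84956.
Pooled p̂ = (344+192)/(429+226) = 536/655 = 0.81832.
SE = √(0.148672 × 0.00675578) = 0.03169.
z = (0.80186 − 0.84956)/0.03169 = -0.04770/0.03169 = -1.505.
p-value = P(Z < -1.505) ≈ 0.0662; since p > α = 0.05, fail to reject H₀.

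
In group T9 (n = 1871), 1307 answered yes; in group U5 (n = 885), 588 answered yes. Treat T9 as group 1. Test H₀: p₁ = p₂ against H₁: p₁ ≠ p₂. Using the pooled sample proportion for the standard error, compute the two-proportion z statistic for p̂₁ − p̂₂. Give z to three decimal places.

p̂₁ = 1307/1871 = 0.69856, p̂₂ = 588/885 = 0.66441.
Pooled p̂ = (1307+588)/(1871+885) = 1895/2756 = 0.68759.
SE = √(p̂(1−p̂)(1/n₁+1/n₂)) = √(0.68759·0.31241·0.00166442) = √(0.000357533) = 0.01891.
z = (0.69856 − 0.66441)/0.01891 = 0.03415/0.01891 = 1.806.

z = 1.806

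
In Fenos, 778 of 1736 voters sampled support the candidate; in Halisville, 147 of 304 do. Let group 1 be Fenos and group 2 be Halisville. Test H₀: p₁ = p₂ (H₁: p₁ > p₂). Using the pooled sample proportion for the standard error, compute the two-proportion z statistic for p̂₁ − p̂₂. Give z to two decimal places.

p̂₁ = 778/1736 ≈ 0.4482, p̂₂ = 147/304 ≈ 0.4836.
Pooled p̂ = (778+147)/(1736+304) = 925/2040 = 0.4534.
SE = √(p̂(1−p̂)(1/n₁+1/n₂)) = √(0.4534·0.5466·0.00386551) = √(0.000957995) = 0.0310.
z = (0.4482 − 0.4836)/0.0310 = -0.0354/0.0310 = -1.14.
p-value = P(Z > -1.144) ≈ 0.8736.

z = -1.14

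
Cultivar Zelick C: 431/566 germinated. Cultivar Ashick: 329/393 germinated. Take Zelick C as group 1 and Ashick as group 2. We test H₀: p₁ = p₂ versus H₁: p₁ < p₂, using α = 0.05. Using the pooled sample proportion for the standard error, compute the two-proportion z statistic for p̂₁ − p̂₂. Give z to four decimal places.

p̂₁ = 431/566 ≈ 0.761484, p̂₂ = 329/393 ≈ 0.837150.
Pooled p̂ = (431+329)/(566+393) = 760/959 = 0.792492.
SE = √(0.164448 × 0.00431131) = 0.026627.
z = (0.761484 − 0.837150)/0.026627 = -0.075666/0.026627 = -2.8417.
p-value = P(Z < -2.842) ≈ 0.0022. With α = 0.05, reject H₀.

z = -2.8417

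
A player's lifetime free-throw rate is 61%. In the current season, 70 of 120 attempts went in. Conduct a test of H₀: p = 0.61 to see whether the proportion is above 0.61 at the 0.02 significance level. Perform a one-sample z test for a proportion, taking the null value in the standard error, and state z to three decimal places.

z = -0.599

p̂ = 70/120 = 0.58333.
Standard error under H₀: √(0.61×0.39/120) = 0.04453.
z = (0.58333 − 0.61)/0.04453 = -0.02667/0.04453 = -0.599.
p-value = P(Z > -0.599) ≈ 0.7254. With α = 0.02, fail to reject H₀.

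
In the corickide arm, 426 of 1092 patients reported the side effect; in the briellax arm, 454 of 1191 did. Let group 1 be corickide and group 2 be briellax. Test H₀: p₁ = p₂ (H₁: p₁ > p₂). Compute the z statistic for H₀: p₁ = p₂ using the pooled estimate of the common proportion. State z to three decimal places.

z = 0.437

p̂₁ = 426/1092 ≈ 0.39011, p̂₂ = 454/1191 ≈ 0.38119.
Pooled p̂ = (426+454)/(1092+1191) = 880/2283 = 0.38546.
SE = √(0.23688 × 0.00175538) = 0.02039.
z = (0.39011 − 0.38119)/0.02039 = 0.00892/0.02039 = 0.437.
p-value = P(Z > 0.437) ≈ 0.3309.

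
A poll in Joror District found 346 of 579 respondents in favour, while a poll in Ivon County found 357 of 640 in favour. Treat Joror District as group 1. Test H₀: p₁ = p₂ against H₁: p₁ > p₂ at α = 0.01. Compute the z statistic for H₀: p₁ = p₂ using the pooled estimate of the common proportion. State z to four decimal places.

z = 1.4034

p̂₁ = 346/579 ≈ 0.597582, p̂₂ = 357/640 ≈ 0.557813.
Pooled p̂ = (346+357)/(579+640) = 703/1219 = 0.576702.
SE = √(p̂(1−p̂)(1/n₁+1/n₂)) = √(0.576702·0.423298·0.00328962) = √(0.00080305) = 0.028338.
z = (0.597582 − 0.557813)/0.028338 = 0.039769/0.028338 = 1.4034.
p-value = P(Z > 1.403) ≈ 0.0802, so at α = 0.01 we fail to reject H₀.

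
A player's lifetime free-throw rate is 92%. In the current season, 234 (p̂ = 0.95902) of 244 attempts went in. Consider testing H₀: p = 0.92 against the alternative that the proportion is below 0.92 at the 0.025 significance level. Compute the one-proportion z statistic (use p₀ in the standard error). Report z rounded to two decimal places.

z = 2.25

p̂ = 234/244 ≈ 0.95902.
Standard error under H₀: √(0.92×0.08/244) = 0.01737.
z = (0.95902 − 0.92)/0.01737 = 0.03902/0.01737 = 2.25.
p-value = P(Z < 2.246) ≈ 0.9877; since p > α = 0.025, fail to reject H₀.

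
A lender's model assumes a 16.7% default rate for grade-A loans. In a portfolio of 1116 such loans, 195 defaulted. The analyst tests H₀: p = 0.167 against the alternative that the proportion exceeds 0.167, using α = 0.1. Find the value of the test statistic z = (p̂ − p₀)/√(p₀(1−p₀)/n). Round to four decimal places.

p̂ = 195/1116 ≈ 0.1747312.
SE = √(p₀(1−p₀)/n) = √(0.13911/1116) = 0.0111647.
z = (0.1747312 − 0.167)/0.0111647 = 0.0077312/0.0111647 = 0.6925.
p-value = P(Z > 0.692) ≈ 0.2443, so at α = 0.1 we fail to reject H₀.

z = 0.6925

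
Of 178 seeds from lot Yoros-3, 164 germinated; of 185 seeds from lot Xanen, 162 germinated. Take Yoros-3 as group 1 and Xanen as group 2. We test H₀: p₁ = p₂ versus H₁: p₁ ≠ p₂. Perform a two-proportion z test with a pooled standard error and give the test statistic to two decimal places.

p̂₁ = 164/178 ≈ 0.92135, p̂₂ = 162/185 ≈ 0.87568.
Pooled p̂ = (164+162)/(178+185) = 326/363 = 0.89807.
SE = √(p̂(1−p̂)(1/n₁+1/n₂)) = √(0.89807·0.10193·0.0110234) = √(0.00100907) = 0.03177.
z = (0.92135 − 0.87568)/0.03177 = 0.04567/0.03177 = 1.44.
Two-sided p-value ≈ 2·Φ(−1.438) = 0.1505.

z = 1.44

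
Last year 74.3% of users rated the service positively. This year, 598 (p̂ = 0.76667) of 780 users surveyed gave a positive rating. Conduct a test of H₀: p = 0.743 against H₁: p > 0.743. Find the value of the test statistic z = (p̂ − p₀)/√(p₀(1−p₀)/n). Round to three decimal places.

z = 1.513

p̂ = 598/780 ≈ 0.766667.
SE = √(p₀(1−p₀)/n) = √(0.19095/780) = 0.015646.
z = (0.766667 − 0.743)/0.015646 = 0.023667/0.015646 = 1.513.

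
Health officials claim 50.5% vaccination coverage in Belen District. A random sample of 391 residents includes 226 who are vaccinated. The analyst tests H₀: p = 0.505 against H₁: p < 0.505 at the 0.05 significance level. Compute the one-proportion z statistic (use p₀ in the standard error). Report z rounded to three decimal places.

z = 2.887

p̂ = 226/391 ≈ 0.578005.
SE = √(p₀(1−p₀)/n) = √(0.24998/391) = 0.025285.
z = (0.578005 − 0.505)/0.025285 = 0.073005/0.025285 = 2.887.
p-value = P(Z < 2.887) ≈ 0.9981, so at α = 0.05 we fail to reject H₀.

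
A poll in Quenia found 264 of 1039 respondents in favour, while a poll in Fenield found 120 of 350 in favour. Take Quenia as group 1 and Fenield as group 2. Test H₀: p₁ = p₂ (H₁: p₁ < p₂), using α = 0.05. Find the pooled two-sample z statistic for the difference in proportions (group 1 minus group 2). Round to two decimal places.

z = -3.21

p̂₁ = 264/1039 = 0.25409, p̂₂ = 120/350 = 0.34286.
Pooled p̂ = (264+120)/(1039+350) = 384/1389 = 0.27646.
SE = √(p̂(1−p̂)(1/n₁+1/n₂)) = √(0.27646·0.72354·0.00381961) = √(0.000764032) = 0.02764.
z = (0.25409 − 0.34286)/0.02764 = -0.08877/0.02764 = -3.21.
p-value = P(Z < -3.211) ≈ 0.0007; since p < α = 0.05, reject H₀.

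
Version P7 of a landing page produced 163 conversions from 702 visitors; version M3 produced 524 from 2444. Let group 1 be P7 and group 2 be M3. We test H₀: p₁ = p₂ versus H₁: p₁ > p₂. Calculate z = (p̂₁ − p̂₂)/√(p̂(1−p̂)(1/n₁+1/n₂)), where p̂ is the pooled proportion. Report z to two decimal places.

p̂₁ = 163/702 ≈ 0.2322, p̂₂ = 524/2444 ≈ 0.2144.
Pooled p̂ = (163+524)/(702+2444) = 687/3146 = 0.2184.
SE = √(0.170686 × 0.00183367) = 0.0177.
z = (0.2322 − 0.2144)/0.0177 = 0.0178/0.0177 = 1.01.
p-value = P(Z > 1.006) ≈ 0.1573.

z = 1.01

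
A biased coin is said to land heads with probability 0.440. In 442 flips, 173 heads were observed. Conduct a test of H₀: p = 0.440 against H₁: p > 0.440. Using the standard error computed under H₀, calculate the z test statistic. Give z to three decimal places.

p̂ = 173/442 = 0.39140.
Under H₀, SE = √(0.44·0.56/442) = √(0.000557466) = 0.02361.
z = (0.39140 − 0.44)/0.02361 = -0.04860/0.02361 = -2.058.

z = -2.058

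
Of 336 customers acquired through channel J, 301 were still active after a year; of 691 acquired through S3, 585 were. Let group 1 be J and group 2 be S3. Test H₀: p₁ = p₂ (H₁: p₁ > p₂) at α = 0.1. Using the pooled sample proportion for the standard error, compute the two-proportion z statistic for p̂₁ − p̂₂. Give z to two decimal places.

z = 2.15

p̂₁ = 301/336 ≈ 0.8958, p̂₂ = 585/691 ≈ 0.8466.
Pooled p̂ = (301+585)/(336+691) = 886/1027 = 0.8627.
SE = √(0.118444 × 0.00442337) = 0.0229.
z = (0.8958 − 0.8466)/0.0229 = 0.0492/0.0229 = 2.15.
p-value = P(Z > 2.151) ≈ 0.0157, so at α = 0.1 we reject H₀.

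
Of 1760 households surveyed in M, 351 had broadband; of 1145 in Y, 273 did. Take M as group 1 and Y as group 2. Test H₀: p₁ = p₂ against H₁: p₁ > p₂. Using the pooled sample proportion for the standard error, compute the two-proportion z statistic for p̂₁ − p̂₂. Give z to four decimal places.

z = -2.5009

p̂₁ = 351/1760 ≈ 0.199432, p̂₂ = 273/1145 ≈ 0.238428.
Pooled p̂ = (351+273)/(1760+1145) = 624/2905 = 0.214802.
SE = √(p̂(1−p̂)(1/n₁+1/n₂)) = √(0.214802·0.785198·0.00144154) = √(0.000243134) = 0.015593.
z = (0.199432 − 0.238428)/0.015593 = -0.038996/0.015593 = -2.5009.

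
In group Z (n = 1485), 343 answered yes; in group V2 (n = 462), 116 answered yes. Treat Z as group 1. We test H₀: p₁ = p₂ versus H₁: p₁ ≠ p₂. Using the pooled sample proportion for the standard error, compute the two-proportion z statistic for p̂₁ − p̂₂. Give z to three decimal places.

z = -0.889

p̂₁ = 343/1485 = 0.23098, p̂₂ = 116/462 = 0.25108.
Pooled p̂ = (343+116)/(1485+462) = 459/1947 = 0.23575.
SE = √(0.180171 × 0.0028379) = 0.02261.
z = (0.23098 − 0.25108)/0.02261 = -0.02010/0.02261 = -0.889.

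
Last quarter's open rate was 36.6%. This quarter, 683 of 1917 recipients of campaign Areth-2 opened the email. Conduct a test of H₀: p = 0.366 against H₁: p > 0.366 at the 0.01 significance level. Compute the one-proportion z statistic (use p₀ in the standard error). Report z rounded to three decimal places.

z = -0.883

p̂ = 683/1917 ≈ 0.35629.
SE = √(p₀(1−p₀)/n) = √(0.23204/1917) = 0.01100.
z = (0.35629 − 0.366)/0.01100 = -0.00971/0.01100 = -0.883.
p-value = P(Z > -0.883) ≈ 0.8114; since p > α = 0.01, fail to reject H₀.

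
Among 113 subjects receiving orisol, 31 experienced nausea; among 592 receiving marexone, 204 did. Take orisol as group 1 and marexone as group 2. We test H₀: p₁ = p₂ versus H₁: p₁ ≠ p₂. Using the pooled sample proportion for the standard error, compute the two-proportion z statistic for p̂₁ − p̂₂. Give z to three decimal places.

p̂₁ = 31/113 ≈ 0.27434, p̂₂ = 204/592 ≈ 0.34459.
Pooled p̂ = (31+204)/(113+592) = 235/705 = 0.33333.
SE = √(0.222222 × 0.0105387) = 0.04839.
z = (0.27434 − 0.34459)/0.04839 = -0.07025/0.04839 = -1.452.
Two-sided p-value ≈ 2·Φ(−1.452) = 0.1466.

z = -1.452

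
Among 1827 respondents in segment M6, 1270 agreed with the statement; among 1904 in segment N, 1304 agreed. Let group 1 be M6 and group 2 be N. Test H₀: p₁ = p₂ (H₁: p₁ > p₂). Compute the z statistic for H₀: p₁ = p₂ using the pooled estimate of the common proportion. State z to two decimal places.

z = 0.68

p̂₁ = 1270/1827 = 0.6951, p̂₂ = 1304/1904 = 0.6849.
Pooled p̂ = (1270+1304)/(1827+1904) = 2574/3731 = 0.6899.
SE = √(p̂(1−p̂)(1/n₁+1/n₂)) = √(0.6899·0.3101·0.00107256) = √(0.000229462) = 0.0151.
z = (0.6951 − 0.6849)/0.0151 = 0.0102/0.0151 = 0.68.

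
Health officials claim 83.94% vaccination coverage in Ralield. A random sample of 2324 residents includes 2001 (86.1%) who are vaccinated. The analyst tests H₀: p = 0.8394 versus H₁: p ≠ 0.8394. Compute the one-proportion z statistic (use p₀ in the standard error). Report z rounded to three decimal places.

p̂ = 2001/2324 = 0.861015.
SE = √(p₀(1−p₀)/n) = √(0.13481/2324) = 0.007616.
z = (0.861015 − 0.8394)/0.007616 = 0.021615/0.007616 = 2.838.
p-value = 2·P(Z > 2.838) ≈ 0.0045.

z = 2.838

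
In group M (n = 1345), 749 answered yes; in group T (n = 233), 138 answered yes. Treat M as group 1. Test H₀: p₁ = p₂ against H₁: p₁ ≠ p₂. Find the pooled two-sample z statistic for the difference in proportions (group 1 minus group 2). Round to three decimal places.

p̂₁ = 749/1345 = 0.55688, p̂₂ = 138/233 = 0.59227.
Pooled p̂ = (749+138)/(1345+233) = 887/1578 = 0.56210.
SE = √(0.246143 × 0.00503534) = 0.03521.
z = (0.55688 − 0.59227)/0.03521 = -0.03539/0.03521 = -1.005.
Two-sided p-value ≈ 2·Φ(−1.005) = 0.3147.

z = -1.005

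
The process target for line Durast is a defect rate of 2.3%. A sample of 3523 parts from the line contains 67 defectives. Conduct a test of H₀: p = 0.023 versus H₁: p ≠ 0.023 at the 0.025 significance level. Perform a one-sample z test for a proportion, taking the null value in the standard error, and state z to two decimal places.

p̂ = 67/3523 = 0.019018.
Standard error under H₀: √(0.023×0.977/3523) = 0.002526.
z = (0.019018 − 0.023)/0.002526 = -0.003982/0.002526 = -1.58.
p-value = 2·P(Z > 1.577) ≈ 0.1149, so at α = 0.025 we fail to reject H₀.

z = -1.58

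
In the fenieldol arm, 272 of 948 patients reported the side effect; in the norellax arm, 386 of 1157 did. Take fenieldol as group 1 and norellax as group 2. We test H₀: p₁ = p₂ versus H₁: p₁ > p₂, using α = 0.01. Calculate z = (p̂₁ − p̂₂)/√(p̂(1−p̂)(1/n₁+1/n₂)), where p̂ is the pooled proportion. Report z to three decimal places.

z = -2.300

p̂₁ = 272/948 = 0.286920, p̂₂ = 386/1157 = 0.333621.
Pooled p̂ = (272+386)/(948+1157) = 658/2105 = 0.312589.
SE = √(0.214877 × 0.00191916) = 0.020307.
z = (0.286920 − 0.333621)/0.020307 = -0.046701/0.020307 = -2.300.
p-value = P(Z > -2.300) ≈ 0.9893; since p > α = 0.01, fail to reject H₀.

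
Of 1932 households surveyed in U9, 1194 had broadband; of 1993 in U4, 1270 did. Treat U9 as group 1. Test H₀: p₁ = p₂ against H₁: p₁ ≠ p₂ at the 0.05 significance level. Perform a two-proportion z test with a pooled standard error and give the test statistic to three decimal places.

z = -1.245

p̂₁ = 1194/1932 ≈ 0.618012, p̂₂ = 1270/1993 ≈ 0.637230.
Pooled p̂ = (1194+1270)/(1932+1993) = 2464/3925 = 0.627771.
SE = √(p̂(1−p̂)(1/n₁+1/n₂)) = √(0.627771·0.372229·0.00101935) = √(0.000238197) = 0.015434.
z = (0.618012 − 0.637230)/0.015434 = -0.019218/0.015434 = -1.245.
p-value = 2·P(Z > 1.245) ≈ 0.2131. With α = 0.05, fail to reject H₀.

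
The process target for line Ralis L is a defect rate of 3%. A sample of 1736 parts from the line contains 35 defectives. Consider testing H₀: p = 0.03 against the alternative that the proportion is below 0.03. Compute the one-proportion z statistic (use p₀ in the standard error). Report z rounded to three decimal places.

z = -2.403

p̂ = 35/1736 = 0.020161.
SE = √(p₀(1−p₀)/n) = √(0.0291/1736) = 0.004094.
z = (0.020161 − 0.03)/0.004094 = -0.009839/0.004094 = -2.403.
p-value = P(Z < -2.403) ≈ 0.0081.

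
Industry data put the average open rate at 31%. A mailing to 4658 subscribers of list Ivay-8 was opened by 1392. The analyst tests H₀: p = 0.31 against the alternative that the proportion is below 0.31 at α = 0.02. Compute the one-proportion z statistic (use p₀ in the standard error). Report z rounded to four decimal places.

p̂ = 1392/4658 ≈ 0.2988407.
Standard error under H₀: √(0.31×0.69/4658) = 0.0067765.
z = (0.2988407 − 0.31)/0.0067765 = -0.0111593/0.0067765 = -1.6468.
p-value = P(Z < -1.647) ≈ 0.0498, so at α = 0.02 we fail to reject H₀.

z = -1.6468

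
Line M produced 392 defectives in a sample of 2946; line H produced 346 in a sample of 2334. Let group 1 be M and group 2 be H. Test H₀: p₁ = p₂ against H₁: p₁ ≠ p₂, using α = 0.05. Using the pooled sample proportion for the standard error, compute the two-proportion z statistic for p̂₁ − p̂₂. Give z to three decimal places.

z = -1.580

p̂₁ = 392/2946 ≈ 0.13306, p̂₂ = 346/2334 ≈ 0.14824.
Pooled p̂ = (392+346)/(2946+2334) = 738/5280 = 0.13977.
SE = √(p̂(1−p̂)(1/n₁+1/n₂)) = √(0.13977·0.86023·0.000767892) = √(9.23285e-05) = 0.00961.
z = (0.13306 − 0.14824)/0.00961 = -0.01518/0.00961 = -1.580.
Two-sided p-value ≈ 2·Φ(−1.580) = 0.1141, so at α = 0.05 we fail to reject H₀.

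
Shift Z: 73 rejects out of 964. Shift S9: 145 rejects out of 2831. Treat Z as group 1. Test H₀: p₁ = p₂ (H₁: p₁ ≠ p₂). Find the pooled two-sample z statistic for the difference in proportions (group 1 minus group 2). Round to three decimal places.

z = 2.824

p̂₁ = 73/964 = 0.07573, p̂₂ = 145/2831 = 0.05122.
Pooled p̂ = (73+145)/(964+2831) = 218/3795 = 0.05744.
SE = √(0.0541442 × 0.00139058) = 0.00868.
z = (0.07573 − 0.05122)/0.00868 = 0.02451/0.00868 = 2.824.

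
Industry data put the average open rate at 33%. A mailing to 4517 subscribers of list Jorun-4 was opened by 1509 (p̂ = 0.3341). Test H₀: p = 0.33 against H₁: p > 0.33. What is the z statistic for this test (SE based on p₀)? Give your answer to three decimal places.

z = 0.582

p̂ = 1509/4517 = 0.334071.
Under H₀, SE = √(0.33·0.67/4517) = √(4.89484e-05) = 0.006996.
z = (0.334071 − 0.33)/0.006996 = 0.004071/0.006996 = 0.582.
p-value = P(Z > 0.582) ≈ 0.2803.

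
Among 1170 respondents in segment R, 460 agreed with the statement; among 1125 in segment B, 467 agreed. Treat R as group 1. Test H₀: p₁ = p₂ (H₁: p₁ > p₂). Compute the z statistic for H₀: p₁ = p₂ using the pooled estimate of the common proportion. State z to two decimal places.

p̂₁ = 460/1170 = 0.3932, p̂₂ = 467/1125 = 0.4151.
Pooled p̂ = (460+467)/(1170+1125) = 927/2295 = 0.4039.
SE = √(p̂(1−p̂)(1/n₁+1/n₂)) = √(0.4039·0.5961·0.00174359) = √(0.000419802) = 0.0205.
z = (0.3932 − 0.4151)/0.0205 = -0.0219/0.0205 = -1.07.
p-value = P(Z > -1.071) ≈ 0.8580.

z = -1.07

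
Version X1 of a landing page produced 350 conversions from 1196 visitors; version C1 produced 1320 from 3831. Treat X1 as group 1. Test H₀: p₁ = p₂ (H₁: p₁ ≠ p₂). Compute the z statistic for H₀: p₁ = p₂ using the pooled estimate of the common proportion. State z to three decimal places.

z = -3.328

p̂₁ = 350/1196 = 0.29264, p̂₂ = 1320/3831 = 0.34456.
Pooled p̂ = (350+1320)/(1196+3831) = 1670/5027 = 0.33221.
SE = √(p̂(1−p̂)(1/n₁+1/n₂)) = √(0.33221·0.66779·0.00109715) = √(0.000243397) = 0.01560.
z = (0.29264 − 0.34456)/0.01560 = -0.05192/0.01560 = -3.328.
p-value = 2·P(Z > 3.328) ≈ 0.0009.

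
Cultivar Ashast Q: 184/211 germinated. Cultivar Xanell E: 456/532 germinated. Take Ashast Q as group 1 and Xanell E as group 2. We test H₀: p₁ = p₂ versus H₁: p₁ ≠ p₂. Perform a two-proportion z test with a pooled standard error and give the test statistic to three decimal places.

p̂₁ = 184/211 = 0.87204, p̂₂ = 456/532 = 0.85714.
Pooled p̂ = (184+456)/(211+532) = 640/743 = 0.86137.
SE = √(p̂(1−p̂)(1/n₁+1/n₂)) = √(0.86137·0.13863·0.00661904) = √(0.000790377) = 0.02811.
z = (0.87204 − 0.85714)/0.02811 = 0.01490/0.02811 = 0.530.

z = 0.530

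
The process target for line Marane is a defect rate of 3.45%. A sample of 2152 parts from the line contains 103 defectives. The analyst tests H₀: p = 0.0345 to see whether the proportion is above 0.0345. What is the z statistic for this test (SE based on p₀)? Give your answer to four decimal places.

p̂ = 103/2152 = 0.0478625.
SE = √(p₀(1−p₀)/n) = √(0.03331/2152) = 0.0039343.
z = (0.0478625 − 0.0345)/0.0039343 = 0.0133625/0.0039343 = 3.3964.

z = 3.3964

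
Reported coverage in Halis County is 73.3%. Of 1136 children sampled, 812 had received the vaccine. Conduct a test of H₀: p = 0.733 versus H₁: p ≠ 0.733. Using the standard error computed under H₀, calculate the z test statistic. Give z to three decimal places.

p̂ = 812/1136 ≈ 0.71479.
SE = √(p₀(1−p₀)/n) = √(0.19571/1136) = 0.01313.
z = (0.71479 − 0.733)/0.01313 = -0.01821/0.01313 = -1.387.
p-value = 2·P(Z > 1.387) ≈ 0.1653.

z = -1.387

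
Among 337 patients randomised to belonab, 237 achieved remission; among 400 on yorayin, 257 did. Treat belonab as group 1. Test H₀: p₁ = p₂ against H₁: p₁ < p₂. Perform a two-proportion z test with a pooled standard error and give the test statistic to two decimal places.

p̂₁ = 237/337 = 0.7033, p̂₂ = 257/400 = 0.6425.
Pooled p̂ = (237+257)/(337+400) = 494/737 = 0.6703.
SE = √(p̂(1−p̂)(1/n₁+1/n₂)) = √(0.6703·0.3297·0.00546736) = √(0.0012083) = 0.0348.
z = (0.7033 − 0.6425)/0.0348 = 0.0608/0.0348 = 1.75.

z = 1.75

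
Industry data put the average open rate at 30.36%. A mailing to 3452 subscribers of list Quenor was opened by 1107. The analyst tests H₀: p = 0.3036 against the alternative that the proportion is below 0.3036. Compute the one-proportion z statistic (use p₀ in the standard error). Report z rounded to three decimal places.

p̂ = 1107/3452 ≈ 0.320684.
Under H₀, SE = √(0.3036·0.6964/3452) = √(6.12477e-05) = 0.007826.
z = (0.320684 − 0.3036)/0.007826 = 0.017084/0.007826 = 2.183.
p-value = P(Z < 2.183) ≈ 0.9855.

z = 2.183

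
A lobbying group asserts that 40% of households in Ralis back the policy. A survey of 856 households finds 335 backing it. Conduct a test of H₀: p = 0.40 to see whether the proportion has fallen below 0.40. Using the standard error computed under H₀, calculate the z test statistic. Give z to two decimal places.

p̂ = 335/856 = 0.39136.
Standard error under H₀: √(0.4×0.6/856) = 0.01674.
z = (0.39136 − 0.4)/0.01674 = -0.00864/0.01674 = -0.52.
p-value = P(Z < -0.516) ≈ 0.3028.

z = -0.52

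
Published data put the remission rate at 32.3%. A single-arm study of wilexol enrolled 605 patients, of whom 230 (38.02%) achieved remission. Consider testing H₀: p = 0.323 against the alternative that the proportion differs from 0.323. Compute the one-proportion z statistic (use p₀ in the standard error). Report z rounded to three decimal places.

p̂ = 230/605 ≈ 0.38017.
SE = √(p₀(1−p₀)/n) = √(0.21867/605) = 0.01901.
z = (0.38017 − 0.323)/0.01901 = 0.05717/0.01901 = 3.007.
Two-sided p-value ≈ 2·Φ(−3.007) = 0.0026.

z = 3.007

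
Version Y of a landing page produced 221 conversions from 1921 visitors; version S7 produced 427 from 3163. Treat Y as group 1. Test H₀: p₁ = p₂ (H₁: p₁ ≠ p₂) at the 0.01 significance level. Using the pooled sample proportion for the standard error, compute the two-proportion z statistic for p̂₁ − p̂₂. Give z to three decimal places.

z = -2.069

p̂₁ = 221/1921 ≈ 0.115044, p̂₂ = 427/3163 ≈ 0.134998.
Pooled p̂ = (221+427)/(1921+3163) = 648/5084 = 0.127459.
SE = √(p̂(1−p̂)(1/n₁+1/n₂)) = √(0.127459·0.872541·0.000836718) = √(9.30539e-05) = 0.009646.
z = (0.115044 − 0.134998)/0.009646 = -0.019954/0.009646 = -2.069.
Two-sided p-value ≈ 2·Φ(−2.069) = 0.0386; since p > α = 0.01, fail to reject H₀.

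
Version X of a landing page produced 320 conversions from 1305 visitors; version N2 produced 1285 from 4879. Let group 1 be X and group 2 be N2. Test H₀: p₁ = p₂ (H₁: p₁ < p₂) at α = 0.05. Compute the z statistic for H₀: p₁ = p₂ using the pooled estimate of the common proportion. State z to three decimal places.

p̂₁ = 320/1305 = 0.24521, p̂₂ = 1285/4879 = 0.26337.
Pooled p̂ = (320+1285)/(1305+4879) = 1605/6184 = 0.25954.
SE = √(p̂(1−p̂)(1/n₁+1/n₂)) = √(0.25954·0.74046·0.000971244) = √(0.000186653) = 0.01366.
z = (0.24521 − 0.26337)/0.01366 = -0.01816/0.01366 = -1.329.
p-value = P(Z < -1.329) ≈ 0.0919, so at α = 0.05 we fail to reject H₀.

z = -1.329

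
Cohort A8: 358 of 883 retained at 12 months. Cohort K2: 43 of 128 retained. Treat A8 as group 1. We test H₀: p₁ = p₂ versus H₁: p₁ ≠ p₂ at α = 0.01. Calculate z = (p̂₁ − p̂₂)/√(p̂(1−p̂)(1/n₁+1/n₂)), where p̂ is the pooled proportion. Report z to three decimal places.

z = 1.502

p̂₁ = 358/883 ≈ 0.40544, p̂₂ = 43/128 ≈ 0.33594.
Pooled p̂ = (358+43)/(883+128) = 401/1011 = 0.39664.
SE = √(0.239316 × 0.008945) = 0.04627.
z = (0.40544 − 0.33594)/0.04627 = 0.06950/0.04627 = 1.502.
p-value = 2·P(Z > 1.502) ≈ 0.1331. With α = 0.01, fail to reject H₀.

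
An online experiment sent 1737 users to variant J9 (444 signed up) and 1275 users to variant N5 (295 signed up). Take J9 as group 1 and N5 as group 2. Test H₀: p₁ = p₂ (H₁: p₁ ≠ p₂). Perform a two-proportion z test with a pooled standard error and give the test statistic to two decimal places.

z = 1.53

p̂₁ = 444/1737 = 0.25561, p̂₂ = 295/1275 = 0.23137.
Pooled p̂ = (444+295)/(1737+1275) = 739/3012 = 0.24535.
SE = √(0.185154 × 0.00136002) = 0.01587.
z = (0.25561 − 0.23137)/0.01587 = 0.02424/0.01587 = 1.53.
p-value = 2·P(Z > 1.528) ≈ 0.1266.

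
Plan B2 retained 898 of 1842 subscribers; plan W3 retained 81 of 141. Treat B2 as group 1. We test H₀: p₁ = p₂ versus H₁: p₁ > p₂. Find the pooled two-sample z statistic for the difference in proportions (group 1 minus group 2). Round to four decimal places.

p̂₁ = 898/1842 = 0.487514, p̂₂ = 81/141 = 0.574468.
Pooled p̂ = (898+81)/(1842+141) = 979/1983 = 0.493696.
SE = √(p̂(1−p̂)(1/n₁+1/n₂)) = √(0.493696·0.506304·0.00763509) = √(0.00190847) = 0.043686.
z = (0.487514 − 0.574468)/0.043686 = -0.086954/0.043686 = -1.9904.
p-value = P(Z > -1.990) ≈ 0.9767.

z = -1.9904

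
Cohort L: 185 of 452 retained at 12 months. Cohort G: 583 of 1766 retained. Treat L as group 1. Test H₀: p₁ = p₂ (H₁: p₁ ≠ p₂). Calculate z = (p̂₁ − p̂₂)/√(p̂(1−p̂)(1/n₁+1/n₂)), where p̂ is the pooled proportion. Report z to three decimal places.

p̂₁ = 185/452 ≈ 0.40929, p̂₂ = 583/1766 ≈ 0.33012.
Pooled p̂ = (185+583)/(452+1766) = 768/2218 = 0.34626.
SE = √(p̂(1−p̂)(1/n₁+1/n₂)) = √(0.34626·0.65374·0.00277864) = √(0.000628982) = 0.02508.
z = (0.40929 − 0.33012)/0.02508 = 0.07917/0.02508 = 3.157.
Two-sided p-value ≈ 2·Φ(−3.157) = 0.0016.

z = 3.157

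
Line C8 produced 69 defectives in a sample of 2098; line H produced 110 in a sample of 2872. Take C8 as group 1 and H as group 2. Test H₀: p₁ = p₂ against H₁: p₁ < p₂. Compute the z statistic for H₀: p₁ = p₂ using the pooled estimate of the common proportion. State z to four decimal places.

p̂₁ = 69/2098 ≈ 0.0328885, p̂₂ = 110/2872 ≈ 0.0383008.
Pooled p̂ = (69+110)/(2098+2872) = 179/4970 = 0.0360161.
SE = √(p̂(1−p̂)(1/n₁+1/n₂)) = √(0.0360161·0.9639839·0.000824834) = √(2.86374e-05) = 0.0053514.
z = (0.0328885 − 0.0383008)/0.0053514 = -0.0054123/0.0053514 = -1.0114.
p-value = P(Z < -1.011) ≈ 0.1559.

z = -1.0114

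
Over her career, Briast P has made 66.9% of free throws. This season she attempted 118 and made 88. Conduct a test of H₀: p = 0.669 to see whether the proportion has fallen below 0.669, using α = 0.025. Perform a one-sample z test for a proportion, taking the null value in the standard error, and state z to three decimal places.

p̂ = 88/118 ≈ 0.74576.
SE = √(p₀(1−p₀)/n) = √(0.22144/118) = 0.04332.
z = (0.74576 − 0.669)/0.04332 = 0.07676/0.04332 = 1.772.
p-value = P(Z < 1.772) ≈ 0.9618. With α = 0.025, fail to reject H₀.

z = 1.772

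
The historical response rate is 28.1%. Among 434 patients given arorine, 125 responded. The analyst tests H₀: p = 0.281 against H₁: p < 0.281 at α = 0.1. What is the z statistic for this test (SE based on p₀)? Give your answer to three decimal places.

p̂ = 125/434 ≈ 0.28802.
Standard error under H₀: √(0.281×0.719/434) = 0.02158.
z = (0.28802 − 0.281)/0.02158 = 0.00702/0.02158 = 0.325.
p-value = P(Z < 0.325) ≈ 0.6275; since p > α = 0.1, fail to reject H₀.

z = 0.325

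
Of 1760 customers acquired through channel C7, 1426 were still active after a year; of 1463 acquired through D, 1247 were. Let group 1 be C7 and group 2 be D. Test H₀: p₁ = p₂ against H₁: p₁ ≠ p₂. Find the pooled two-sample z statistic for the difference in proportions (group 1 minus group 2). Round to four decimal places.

z = -3.1654

p̂₁ = 1426/1760 ≈ 0.810227, p̂₂ = 1247/1463 ≈ 0.852358.
Pooled p̂ = (1426+1247)/(1760+1463) = 2673/3223 = 0.829352.
SE = √(p̂(1−p̂)(1/n₁+1/n₂)) = √(0.829352·0.170648·0.00125171) = √(0.000177151) = 0.013310.
z = (0.810227 − 0.852358)/0.013310 = -0.042131/0.013310 = -3.1654.
p-value = 2·P(Z > 3.165) ≈ 0.0015.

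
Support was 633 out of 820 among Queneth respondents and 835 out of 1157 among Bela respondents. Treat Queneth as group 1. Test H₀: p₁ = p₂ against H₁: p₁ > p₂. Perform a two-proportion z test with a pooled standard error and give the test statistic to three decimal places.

p̂₁ = 633/820 = 0.77195, p̂₂ = 835/1157 = 0.72169.
Pooled p̂ = (633+835)/(820+1157) = 1468/1977 = 0.74254.
SE = √(0.191175 × 0.00208382) = 0.01996.
z = (0.77195 − 0.72169)/0.01996 = 0.05026/0.01996 = 2.518.

z = 2.518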